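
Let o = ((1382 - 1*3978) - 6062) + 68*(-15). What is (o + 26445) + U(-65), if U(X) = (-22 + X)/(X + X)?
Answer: 2179797/130 ≈ 16768.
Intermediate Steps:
U(X) = (-22 + X)/(2*X) (U(X) = (-22 + X)/((2*X)) = (-22 + X)*(1/(2*X)) = (-22 + X)/(2*X))
o = -9678 (o = ((1382 - 3978) - 6062) - 1020 = (-2596 - 6062) - 1020 = -8658 - 1020 = -9678)
(o + 26445) + U(-65) = (-9678 + 26445) + (½)*(-22 - 65)/(-65) = 16767 + (½)*(-1/65)*(-87) = 16767 + 87/130 = 2179797/130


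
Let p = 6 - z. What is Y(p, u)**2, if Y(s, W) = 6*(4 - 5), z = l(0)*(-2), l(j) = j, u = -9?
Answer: 36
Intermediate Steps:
z = 0 (z = 0*(-2) = 0)
p = 6 (p = 6 - 1*0 = 6 + 0 = 6)
Y(s, W) = -6 (Y(s, W) = 6*(-1) = -6)
Y(p, u)**2 = (-6)**2 = 36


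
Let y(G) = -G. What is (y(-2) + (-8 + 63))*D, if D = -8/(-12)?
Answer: 38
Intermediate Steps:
D = ⅔ (D = -8*(-1/12) = ⅔ ≈ 0.66667)
(y(-2) + (-8 + 63))*D = (-1*(-2) + (-8 + 63))*(⅔) = (2 + 55)*(⅔) = 57*(⅔) = 38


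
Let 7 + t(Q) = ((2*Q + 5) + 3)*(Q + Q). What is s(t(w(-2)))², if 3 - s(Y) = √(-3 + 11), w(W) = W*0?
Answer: 17 - 12*√2 ≈ 0.029437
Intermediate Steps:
w(W) = 0
t(Q) = -7 + 2*Q*(8 + 2*Q) (t(Q) = -7 + ((2*Q + 5) + 3)*(Q + Q) = -7 + ((5 + 2*Q) + 3)*(2*Q) = -7 + (8 + 2*Q)*(2*Q) = -7 + 2*Q*(8 + 2*Q))
s(Y) = 3 - 2*√2 (s(Y) = 3 - √(-3 + 11) = 3 - √8 = 3 - 2*√2)
s(t(w(-2)))² = (3 - 2*√2)²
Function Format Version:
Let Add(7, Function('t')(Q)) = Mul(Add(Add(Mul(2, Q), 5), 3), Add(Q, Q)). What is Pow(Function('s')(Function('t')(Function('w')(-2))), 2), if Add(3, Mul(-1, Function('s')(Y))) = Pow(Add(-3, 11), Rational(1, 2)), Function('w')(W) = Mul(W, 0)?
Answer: Add(17, Mul(-12, Pow(2, Rational(1, 2)))) ≈ 0.029437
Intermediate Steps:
Function('w')(W) = 0
Function('t')(Q) = Add(-7, Mul(2, Q, Add(8, Mul(2, Q)))) (Function('t')(Q) = Add(-7, Mul(Add(Add(Mul(2, Q), 5), 3), Add(Q, Q))) = Add(-7, Mul(Add(Add(5, Mul(2, Q)), 3), Mul(2, Q))) = Add(-7, Mul(Add(8, Mul(2, Q)), Mul(2, Q))) = Add(-7, Mul(2, Q, Add(8, Mul(2, Q)))))
Function('s')(Y) = Add(3, Mul(-2, Pow(2, Rational(1, 2)))) (Function('s')(Y) = Add(3, Mul(-1, Pow(Add(-3, 11), Rational(1, 2)))) = Add(3, Mul(-1, Pow(8, Rational(1, 2)))) = Add(3, Mul(-1, Mul(2, Pow(2, Rational(1, 2))))) = Add(3, Mul(-2, Pow(2, Rational(1, 2)))))
Pow(Function('s')(Function('t')(Function('w')(-2))), 2) = Pow(Add(3, Mul(-2, Pow(2, Rational(1, 2)))), 2)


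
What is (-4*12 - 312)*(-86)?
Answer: 30960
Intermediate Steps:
(-4*12 - 312)*(-86) = (-48 - 312)*(-86) = -360*(-86) = 30960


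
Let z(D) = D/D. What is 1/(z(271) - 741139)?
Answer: -1/741138 ≈ -1.3493e-6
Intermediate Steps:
z(D) = 1
1/(z(271) - 741139) = 1/(1 - 741139) = 1/(-741138) = -1/741138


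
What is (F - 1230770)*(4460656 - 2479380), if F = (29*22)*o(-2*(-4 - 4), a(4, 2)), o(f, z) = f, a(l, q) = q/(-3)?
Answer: -2418270197112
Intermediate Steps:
a(l, q) = -q/3 (a(l, q) = q*(-1/3) = -q/3)
F = 10208 (F = (29*22)*(-2*(-4 - 4)) = 638*(-2*(-8)) = 638*16 = 10208)
(F - 1230770)*(4460656 - 2479380) = (10208 - 1230770)*(4460656 - 2479380) = -1220562*1981276 = -2418270197112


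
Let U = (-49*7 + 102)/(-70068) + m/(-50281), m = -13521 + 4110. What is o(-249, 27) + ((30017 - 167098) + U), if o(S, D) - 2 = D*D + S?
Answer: -481249777536023/3523089108 ≈ -1.3660e+5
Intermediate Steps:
m = -9411
o(S, D) = 2 + S + D**2 (o(S, D) = 2 + (D*D + S) = 2 + (D**2 + S) = 2 + (S + D**2) = 2 + S + D**2)
U = 671527669/3523089108 (U = (-49*7 + 102)/(-70068) - 9411/(-50281) = (-343 + 102)*(-1/70068) - 9411*(-1/50281) = -241*(-1/70068) + 9411/50281 = 241/70068 + 9411/50281 = 671527669/3523089108 ≈ 0.19061)
o(-249, 27) + ((30017 - 167098) + U) = (2 - 249 + 27**2) + ((30017 - 167098) + 671527669/3523089108) = (2 - 249 + 729) + (-137081 + 671527669/3523089108) = 482 - 482947906486079/3523089108 = -481249777536023/3523089108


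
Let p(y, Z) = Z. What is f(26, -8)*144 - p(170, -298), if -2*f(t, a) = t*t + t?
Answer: -50246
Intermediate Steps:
f(t, a) = -t/2 - t²/2 (f(t, a) = -(t*t + t)/2 = -(t² + t)/2 = -(t + t²)/2 = -t/2 - t²/2)
f(26, -8)*144 - p(170, -298) = -½*26*(1 + 26)*144 - 1*(-298) = -½*26*27*144 + 298 = -351*144 + 298 = -50544 + 298 = -50246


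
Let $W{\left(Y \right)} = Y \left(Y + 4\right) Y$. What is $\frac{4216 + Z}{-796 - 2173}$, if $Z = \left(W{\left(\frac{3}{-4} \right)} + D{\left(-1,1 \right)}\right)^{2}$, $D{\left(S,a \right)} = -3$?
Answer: $- \frac{17274361}{12161024} \approx -1.4205$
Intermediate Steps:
$W{\left(Y \right)} = Y^{2} \left(4 + Y\right)$ ($W{\left(Y \right)} = Y \left(4 + Y\right) Y = Y^{2} \left(4 + Y\right)$)
$Z = \frac{5625}{4096}$ ($Z = \left(\left(\frac{3}{-4}\right)^{2} \left(4 + \frac{3}{-4}\right) - 3\right)^{2} = \left(\left(3 \left(- \frac{1}{4}\right)\right)^{2} \left(4 + 3 \left(- \frac{1}{4}\right)\right) - 3\right)^{2} = \left(\left(- \frac{3}{4}\right)^{2} \left(4 - \frac{3}{4}\right) - 3\right)^{2} = \left(\frac{9}{16} \cdot \frac{13}{4} - 3\right)^{2} = \left(\frac{117}{64} - 3\right)^{2} = \left(- \frac{75}{64}\right)^{2} = \frac{5625}{4096} \approx 1.3733$)
$\frac{4216 + Z}{-796 - 2173} = \frac{4216 + \frac{5625}{4096}}{-796 - 2173} = \frac{17274361}{4096 \left(-2969\right)} = \frac{17274361}{4096} \left(- \frac{1}{2969}\right) = - \frac{17274361}{12161024}$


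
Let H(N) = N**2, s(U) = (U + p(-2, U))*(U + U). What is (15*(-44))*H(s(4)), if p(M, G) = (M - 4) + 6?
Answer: -675840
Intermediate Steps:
p(M, G) = 2 + M (p(M, G) = (-4 + M) + 6 = 2 + M)
s(U) = 2*U**2 (s(U) = (U + (2 - 2))*(U + U) = (U + 0)*(2*U) = U*(2*U) = 2*U**2)
(15*(-44))*H(s(4)) = (15*(-44))*(2*4**2)**2 = -660*(2*16)**2 = -660*32**2 = -660*1024 = -675840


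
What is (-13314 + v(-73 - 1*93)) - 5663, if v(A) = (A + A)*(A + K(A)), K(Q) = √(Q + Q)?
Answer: 36135 - 664*I*√83 ≈ 36135.0 - 6049.3*I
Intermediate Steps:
K(Q) = √2*√Q (K(Q) = √(2*Q) = √2*√Q)
v(A) = 2*A*(A + √2*√A) (v(A) = (A + A)*(A + √2*√A) = (2*A)*(A + √2*√A) = 2*A*(A + √2*√A))
(-13314 + v(-73 - 1*93)) - 5663 = (-13314 + 2*(-73 - 1*93)*((-73 - 1*93) + √2*√(-73 - 1*93))) - 5663 = (-13314 + 2*(-73 - 93)*((-73 - 93) + √2*√(-73 - 93))) - 5663 = (-13314 + 2*(-166)*(-166 + √2*√(-166))) - 5663 = (-13314 + 2*(-166)*(-166 + √2*(I*√166))) - 5663 = (-13314 + 2*(-166)*(-166 + 2*I*√83)) - 5663 = (-13314 + (55112 - 664*I*√83)) - 5663 = (41798 - 664*I*√83) - 5663 = 36135 - 664*I*√83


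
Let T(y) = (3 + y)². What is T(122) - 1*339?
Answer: 15286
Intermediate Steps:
T(122) - 1*339 = (3 + 122)² - 1*339 = 125² - 339 = 15625 - 339 = 15286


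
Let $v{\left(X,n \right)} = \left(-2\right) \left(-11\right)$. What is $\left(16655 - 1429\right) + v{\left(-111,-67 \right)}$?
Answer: $15248$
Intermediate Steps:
$v{\left(X,n \right)} = 22$
$\left(16655 - 1429\right) + v{\left(-111,-67 \right)} = \left(16655 - 1429\right) + 22 = 15226 + 22 = 15248$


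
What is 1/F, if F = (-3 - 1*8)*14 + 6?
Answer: -1/148 ≈ -0.0067568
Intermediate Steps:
F = -148 (F = (-3 - 8)*14 + 6 = -11*14 + 6 = -154 + 6 = -148)
1/F = 1/(-148) = -1/148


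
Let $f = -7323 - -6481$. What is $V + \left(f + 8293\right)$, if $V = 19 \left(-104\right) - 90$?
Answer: $5385$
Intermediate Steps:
$f = -842$ ($f = -7323 + 6481 = -842$)
$V = -2066$ ($V = -1976 - 90 = -2066$)
$V + \left(f + 8293\right) = -2066 + \left(-842 + 8293\right) = -2066 + 7451 = 5385$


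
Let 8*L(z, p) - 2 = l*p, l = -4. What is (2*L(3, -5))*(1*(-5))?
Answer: -55/2 ≈ -27.500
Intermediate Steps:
L(z, p) = 1/4 - p/2 (L(z, p) = 1/4 + (-4*p)/8 = 1/4 - p/2)
(2*L(3, -5))*(1*(-5)) = (2*(1/4 - 1/2*(-5)))*(1*(-5)) = (2*(1/4 + 5/2))*(-5) = (2*(11/4))*(-5) = (11/2)*(-5) = -55/2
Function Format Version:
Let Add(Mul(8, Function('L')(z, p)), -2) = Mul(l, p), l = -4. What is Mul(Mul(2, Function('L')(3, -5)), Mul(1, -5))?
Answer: Rational(-55, 2) ≈ -27.500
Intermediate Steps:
Function('L')(z, p) = Add(Rational(1, 4), Mul(Rational(-1, 2), p)) (Function('L')(z, p) = Add(Rational(1, 4), Mul(Rational(1, 8), Mul(-4, p))) = Add(Rational(1, 4), Mul(Rational(-1, 2), p)))
Mul(Mul(2, Function('L')(3, -5)), Mul(1, -5)) = Mul(Mul(2, Add(Rational(1, 4), Mul(Rational(-1, 2), -5))), Mul(1, -5)) = Mul(Mul(2, Add(Rational(1, 4), Rational(5, 2))), -5) = Mul(Mul(2, Rational(11, 4)), -5) = Mul(Rational(11, 2), -5) = Rational(-55, 2)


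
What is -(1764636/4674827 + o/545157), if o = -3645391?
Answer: 16079568604505/2548514662839 ≈ 6.3094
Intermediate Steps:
-(1764636/4674827 + o/545157) = -(1764636/4674827 - 3645391/545157) = -1*(-16079568604505/2548514662839) = 16079568604505/2548514662839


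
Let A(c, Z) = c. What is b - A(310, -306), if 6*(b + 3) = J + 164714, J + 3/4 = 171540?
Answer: 1337501/24 ≈ 55729.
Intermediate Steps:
J = 686157/4 (J = -¾ + 171540 = 686157/4 ≈ 1.7154e+5)
b = 1344941/24 (b = -3 + (686157/4 + 164714)/6 = -3 + (⅙)*(1345013/4) = -3 + 1345013/24 = 1344941/24 ≈ 56039.)
b - A(310, -306) = 1344941/24 - 1*310 = 1344941/24 - 310 = 1337501/24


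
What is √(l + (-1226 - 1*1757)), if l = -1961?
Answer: 4*I*√309 ≈ 70.314*I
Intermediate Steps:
√(l + (-1226 - 1*1757)) = √(-1961 + (-1226 - 1*1757)) = √(-1961 + (-1226 - 1757)) = √(-1961 - 2983) = √(-4944) = 4*I*√309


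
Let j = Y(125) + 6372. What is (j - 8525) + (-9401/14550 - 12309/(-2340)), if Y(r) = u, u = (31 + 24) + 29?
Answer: -260319057/126100 ≈ -2064.4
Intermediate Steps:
u = 84 (u = 55 + 29 = 84)
Y(r) = 84
j = 6456 (j = 84 + 6372 = 6456)
(j - 8525) + (-9401/14550 - 12309/(-2340)) = (6456 - 8525) + (-9401/14550 - 12309/(-2340)) = -2069 + (-9401*1/14550 - 12309*(-1/2340)) = -2069 + (-9401/14550 + 4103/780) = -2069 + 581843/126100 = -260319057/126100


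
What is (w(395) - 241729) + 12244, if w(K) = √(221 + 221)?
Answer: -229485 + √442 ≈ -2.2946e+5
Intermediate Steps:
w(K) = √442
(w(395) - 241729) + 12244 = (√442 - 241729) + 12244 = (-241729 + √442) + 12244 = -229485 + √442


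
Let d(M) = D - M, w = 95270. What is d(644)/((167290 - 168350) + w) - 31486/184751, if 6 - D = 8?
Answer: -220403229/1243242265 ≈ -0.17728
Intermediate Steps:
D = -2 (D = 6 - 1*8 = 6 - 8 = -2)
d(M) = -2 - M
d(644)/((167290 - 168350) + w) - 31486/184751 = (-2 - 1*644)/((167290 - 168350) + 95270) - 31486/184751 = (-2 - 644)/(-1060 + 95270) - 31486*1/184751 = -646/94210 - 4498/26393 = -646*1/94210 - 4498/26393 = -323/47105 - 4498/26393 = -220403229/1243242265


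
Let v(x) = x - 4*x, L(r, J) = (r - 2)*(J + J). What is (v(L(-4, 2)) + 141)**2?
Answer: 45369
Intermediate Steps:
L(r, J) = 2*J*(-2 + r) (L(r, J) = (-2 + r)*(2*J) = 2*J*(-2 + r))
v(x) = -3*x
(v(L(-4, 2)) + 141)**2 = (-6*2*(-2 - 4) + 141)**2 = (-6*2*(-6) + 141)**2 = (-3*(-24) + 141)**2 = (72 + 141)**2 = 213**2 = 45369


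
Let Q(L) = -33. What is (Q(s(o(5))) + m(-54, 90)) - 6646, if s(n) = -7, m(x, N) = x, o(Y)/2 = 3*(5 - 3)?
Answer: -6733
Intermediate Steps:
o(Y) = 12 (o(Y) = 2*(3*(5 - 3)) = 2*(3*2) = 2*6 = 12)
(Q(s(o(5))) + m(-54, 90)) - 6646 = (-33 - 54) - 6646 = -87 - 6646 = -6733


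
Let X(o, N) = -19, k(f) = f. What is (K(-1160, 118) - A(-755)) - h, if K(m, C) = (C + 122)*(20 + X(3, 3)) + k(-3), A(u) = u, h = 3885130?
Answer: -3884138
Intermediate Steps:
K(m, C) = 119 + C (K(m, C) = (C + 122)*(20 - 19) - 3 = (122 + C)*1 - 3 = (122 + C) - 3 = 119 + C)
(K(-1160, 118) - A(-755)) - h = ((119 + 118) - 1*(-755)) - 1*3885130 = (237 + 755) - 3885130 = 992 - 3885130 = -3884138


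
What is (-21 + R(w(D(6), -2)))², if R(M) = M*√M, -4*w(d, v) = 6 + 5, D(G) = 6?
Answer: 26893/64 + 231*I*√11/4 ≈ 420.2 + 191.54*I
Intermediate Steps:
w(d, v) = -11/4 (w(d, v) = -(6 + 5)/4 = -¼*11 = -11/4)
R(M) = M^(3/2)
(-21 + R(w(D(6), -2)))² = (-21 + (-11/4)^(3/2))² = (-21 - 11*I*√11/8)²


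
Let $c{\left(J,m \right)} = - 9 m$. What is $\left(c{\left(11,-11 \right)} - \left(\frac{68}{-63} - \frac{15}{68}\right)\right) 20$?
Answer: $\frac{2148425}{1071} \approx 2006.0$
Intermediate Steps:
$\left(c{\left(11,-11 \right)} - \left(\frac{68}{-63} - \frac{15}{68}\right)\right) 20 = \left(\left(-9\right) \left(-11\right) - \left(\frac{68}{-63} - \frac{15}{68}\right)\right) 20 = \left(99 - \left(68 \left(- \frac{1}{63}\right) - \frac{15}{68}\right)\right) 20 = \left(99 - \left(- \frac{68}{63} - \frac{15}{68}\right)\right) 20 = \left(99 - - \frac{5569}{4284}\right) 20 = \left(99 + \frac{5569}{4284}\right) 20 = \frac{429685}{4284} \cdot 20 = \frac{2148425}{1071}$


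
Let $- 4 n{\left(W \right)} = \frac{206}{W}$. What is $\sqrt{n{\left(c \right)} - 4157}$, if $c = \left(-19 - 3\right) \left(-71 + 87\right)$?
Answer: $\frac{5 i \sqrt{1287627}}{88} \approx 64.474 i$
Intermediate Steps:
$c = -352$ ($c = \left(-22\right) 16 = -352$)
$n{\left(W \right)} = - \frac{103}{2 W}$ ($n{\left(W \right)} = - \frac{206 \frac{1}{W}}{4} = - \frac{103}{2 W}$)
$\sqrt{n{\left(c \right)} - 4157} = \sqrt{- \frac{103}{2 \left(-352\right)} - 4157} = \sqrt{\left(- \frac{103}{2}\right) \left(- \frac{1}{352}\right) - 4157} = \sqrt{\frac{103}{704} - 4157} = \sqrt{- \frac{2926425}{704}} = \frac{5 i \sqrt{1287627}}{88}$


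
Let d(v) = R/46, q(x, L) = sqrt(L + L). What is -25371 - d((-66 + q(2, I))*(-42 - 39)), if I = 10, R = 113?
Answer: -1167179/46 ≈ -25373.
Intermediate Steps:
q(x, L) = sqrt(2)*sqrt(L) (q(x, L) = sqrt(2*L) = sqrt(2)*sqrt(L))
d(v) = 113/46
-25371 - d((-66 + q(2, I))*(-42 - 39)) = -25371 - 1*113/46 = -25371 - 113/46 = -1167179/46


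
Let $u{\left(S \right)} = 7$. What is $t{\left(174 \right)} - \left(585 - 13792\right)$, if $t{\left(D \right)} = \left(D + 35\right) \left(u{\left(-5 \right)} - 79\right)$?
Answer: $-1841$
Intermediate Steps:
$t{\left(D \right)} = -2520 - 72 D$ ($t{\left(D \right)} = \left(D + 35\right) \left(7 - 79\right) = \left(35 + D\right) \left(-72\right) = -2520 - 72 D$)
$t{\left(174 \right)} - \left(585 - 13792\right) = \left(-2520 - 12528\right) - \left(585 - 13792\right) = -15048 - -13207 = -15048 + 13207 = -1841$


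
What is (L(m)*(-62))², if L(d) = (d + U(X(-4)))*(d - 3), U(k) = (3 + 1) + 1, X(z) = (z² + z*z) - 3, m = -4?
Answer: 188356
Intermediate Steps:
X(z) = -3 + 2*z² (X(z) = (z² + z²) - 3 = 2*z² - 3 = -3 + 2*z²)
U(k) = 5 (U(k) = 4 + 1 = 5)
L(d) = (-3 + d)*(5 + d) (L(d) = (d + 5)*(d - 3) = (5 + d)*(-3 + d) = (-3 + d)*(5 + d))
(L(m)*(-62))² = ((-15 + (-4)² + 2*(-4))*(-62))² = ((-15 + 16 - 8)*(-62))² = (-7*(-62))² = 434² = 188356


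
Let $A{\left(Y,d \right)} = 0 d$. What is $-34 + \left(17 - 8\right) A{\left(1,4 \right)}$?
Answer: $-34$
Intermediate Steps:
$A{\left(Y,d \right)} = 0$
$-34 + \left(17 - 8\right) A{\left(1,4 \right)} = -34 + \left(17 - 8\right) 0 = -34 + 9 \cdot 0 = -34 + 0 = -34$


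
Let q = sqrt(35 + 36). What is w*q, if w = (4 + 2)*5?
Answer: 30*sqrt(71) ≈ 252.78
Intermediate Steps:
w = 30 (w = 6*5 = 30)
q = sqrt(71) ≈ 8.4261
w*q = 30*sqrt(71)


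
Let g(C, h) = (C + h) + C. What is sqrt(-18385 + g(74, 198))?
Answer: I*sqrt(18039) ≈ 134.31*I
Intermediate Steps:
g(C, h) = h + 2*C
sqrt(-18385 + g(74, 198)) = sqrt(-18385 + (198 + 2*74)) = sqrt(-18385 + (198 + 148)) = sqrt(-18385 + 346) = sqrt(-18039) = I*sqrt(18039)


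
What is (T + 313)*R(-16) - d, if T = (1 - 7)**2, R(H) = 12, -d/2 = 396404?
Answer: 796996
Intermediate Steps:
d = -792808 (d = -2*396404 = -792808)
T = 36 (T = (-6)**2 = 36)
(T + 313)*R(-16) - d = (36 + 313)*12 - 1*(-792808) = 349*12 + 792808 = 4188 + 792808 = 796996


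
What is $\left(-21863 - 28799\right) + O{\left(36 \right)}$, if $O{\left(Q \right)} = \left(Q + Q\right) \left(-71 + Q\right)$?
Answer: $-53182$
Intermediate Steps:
$O{\left(Q \right)} = 2 Q \left(-71 + Q\right)$
$\left(-21863 - 28799\right) + O{\left(36 \right)} = \left(-21863 - 28799\right) + 2 \cdot 36 \left(-71 + 36\right) = -50662 + 2 \cdot 36 \left(-35\right) = -50662 - 2520 = -53182$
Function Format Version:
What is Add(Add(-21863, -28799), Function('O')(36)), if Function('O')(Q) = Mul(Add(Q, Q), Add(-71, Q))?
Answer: -53182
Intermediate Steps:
Function('O')(Q) = Mul(2, Q, Add(-71, Q)) (Function('O')(Q) = Mul(Mul(2, Q), Add(-71, Q)) = Mul(2, Q, Add(-71, Q)))
Add(Add(-21863, -28799), Function('O')(36)) = Add(Add(-21863, -28799), Mul(2, 36, Add(-71, 36))) = Add(-50662, Mul(2, 36, -35)) = Add(-50662, -2520) = -53182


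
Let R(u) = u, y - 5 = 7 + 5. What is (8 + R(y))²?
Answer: 625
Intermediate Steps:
y = 17 (y = 5 + (7 + 5) = 5 + 12 = 17)
(8 + R(y))² = (8 + 17)² = 25² = 625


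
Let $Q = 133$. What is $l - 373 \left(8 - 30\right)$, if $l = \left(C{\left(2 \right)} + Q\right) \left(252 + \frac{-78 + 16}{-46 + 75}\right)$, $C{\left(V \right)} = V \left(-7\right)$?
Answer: $\frac{1100248}{29} \approx 37940.0$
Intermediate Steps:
$C{\left(V \right)} = - 7 V$
$l = \frac{862274}{29}$ ($l = \left(\left(-7\right) 2 + 133\right) \left(252 + \frac{-78 + 16}{-46 + 75}\right) = \left(-14 + 133\right) \left(252 - \frac{62}{29}\right) = 119 \left(252 - \frac{62}{29}\right) = 119 \cdot \frac{7246}{29} = \frac{862274}{29} \approx 29734.0$)
$l - 373 \left(8 - 30\right) = \frac{862274}{29} - 373 \left(8 - 30\right) = \frac{862274}{29} - -8206 = \frac{862274}{29} + 8206 = \frac{1100248}{29}$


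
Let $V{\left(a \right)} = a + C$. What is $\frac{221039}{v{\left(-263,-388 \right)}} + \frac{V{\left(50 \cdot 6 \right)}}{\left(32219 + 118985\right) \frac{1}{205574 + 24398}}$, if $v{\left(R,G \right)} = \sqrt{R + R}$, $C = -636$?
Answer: $- \frac{19317648}{37801} - \frac{221039 i \sqrt{526}}{526} \approx -511.04 - 9637.8 i$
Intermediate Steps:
$v{\left(R,G \right)} = \sqrt{2} \sqrt{R}$ ($v{\left(R,G \right)} = \sqrt{2 R} = \sqrt{2} \sqrt{R}$)
$V{\left(a \right)} = -636 + a$ ($V{\left(a \right)} = a - 636 = -636 + a$)
$\frac{221039}{v{\left(-263,-388 \right)}} + \frac{V{\left(50 \cdot 6 \right)}}{\left(32219 + 118985\right) \frac{1}{205574 + 24398}} = \frac{221039}{\sqrt{2} \sqrt{-263}} + \frac{-636 + 50 \cdot 6}{\left(32219 + 118985\right) \frac{1}{205574 + 24398}} = \frac{221039}{\sqrt{2} i \sqrt{263}} + \frac{-636 + 300}{151204 \cdot \frac{1}{229972}} = \frac{221039}{i \sqrt{526}} - \frac{336}{151204 \cdot \frac{1}{229972}} = 221039 \left(- \frac{i \sqrt{526}}{526}\right) - \frac{336}{\frac{37801}{57493}} = - \frac{221039 i \sqrt{526}}{526} - \frac{19317648}{37801} = - \frac{19317648}{37801} - \frac{221039 i \sqrt{526}}{526}$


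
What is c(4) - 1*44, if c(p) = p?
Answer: -40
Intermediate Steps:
c(4) - 1*44 = 4 - 1*44 = 4 - 44 = -40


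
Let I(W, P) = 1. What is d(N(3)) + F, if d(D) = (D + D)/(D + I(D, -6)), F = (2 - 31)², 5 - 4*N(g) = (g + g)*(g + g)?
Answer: 22769/27 ≈ 843.30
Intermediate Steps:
N(g) = 5/4 - g² (N(g) = 5/4 - (g + g)*(g + g)/4 = 5/4 - 2*g*2*g/4 = 5/4 - g²)
F = 841 (F = (-29)² = 841)
d(D) = 2*D/(1 + D) (d(D) = (D + D)/(D + 1) = (2*D)/(1 + D) = 2*D/(1 + D))
d(N(3)) + F = 2*(5/4 - 1*3²)/(1 + (5/4 - 1*3²)) + 841 = 2*(5/4 - 1*9)/(1 + (5/4 - 1*9)) + 841 = 2*(5/4 - 9)/(1 + (5/4 - 9)) + 841 = 2*(-31/4)/(1 - 31/4) + 841 = 2*(-31/4)/(-27/4) + 841 = 2*(-31/4)*(-4/27) + 841 = 62/27 + 841 = 22769/27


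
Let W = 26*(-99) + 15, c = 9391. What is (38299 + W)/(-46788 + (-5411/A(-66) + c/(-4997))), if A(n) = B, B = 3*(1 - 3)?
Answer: -214311336/275163079 ≈ -0.77885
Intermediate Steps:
B = -6 (B = 3*(-2) = -6)
W = -2559 (W = -2574 + 15 = -2559)
A(n) = -6
(38299 + W)/(-46788 + (-5411/A(-66) + c/(-4997))) = (38299 - 2559)/(-46788 + (-5411/(-6) + 9391/(-4997))) = 35740/(-46788 + (-5411*(-⅙) + 9391*(-1/4997))) = 35740/(-46788 + (5411/6 - 9391/4997)) = 35740/(-46788 + 26982421/29982) = 35740/(-1375815395/29982) = 35740*(-29982/1375815395) = -214311336/275163079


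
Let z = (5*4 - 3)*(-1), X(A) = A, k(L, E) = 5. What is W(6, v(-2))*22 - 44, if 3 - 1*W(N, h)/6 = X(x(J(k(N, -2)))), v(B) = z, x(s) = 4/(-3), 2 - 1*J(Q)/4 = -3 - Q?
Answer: 528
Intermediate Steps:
J(Q) = 20 + 4*Q (J(Q) = 8 - 4*(-3 - Q) = 8 + (12 + 4*Q) = 20 + 4*Q)
x(s) = -4/3 (x(s) = 4*(-⅓) = -4/3)
z = -17 (z = (20 - 3)*(-1) = 17*(-1) = -17)
v(B) = -17
W(N, h) = 26 (W(N, h) = 18 - 6*(-4/3) = 18 + 8 = 26)
W(6, v(-2))*22 - 44 = 26*22 - 44 = 572 - 44 = 528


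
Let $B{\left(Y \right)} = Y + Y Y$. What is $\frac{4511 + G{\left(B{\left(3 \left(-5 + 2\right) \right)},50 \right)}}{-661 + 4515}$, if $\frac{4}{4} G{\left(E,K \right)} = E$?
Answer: $\frac{4583}{3854} \approx 1.1892$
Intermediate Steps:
$B{\left(Y \right)} = Y + Y^{2}$
$G{\left(E,K \right)} = E$
$\frac{4511 + G{\left(B{\left(3 \left(-5 + 2\right) \right)},50 \right)}}{-661 + 4515} = \frac{4511 + 3 \left(-5 + 2\right) \left(1 + 3 \left(-5 + 2\right)\right)}{-661 + 4515} = \frac{4511 + 3 \left(-3\right) \left(1 + 3 \left(-3\right)\right)}{3854} = \left(4511 - 9 \left(1 - 9\right)\right) \frac{1}{3854} = \left(4511 - -72\right) \frac{1}{3854} = \left(4511 + 72\right) \frac{1}{3854} = 4583 \cdot \frac{1}{3854} = \frac{4583}{3854}$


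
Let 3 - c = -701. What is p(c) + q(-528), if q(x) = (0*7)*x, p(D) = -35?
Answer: -35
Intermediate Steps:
c = 704 (c = 3 - 1*(-701) = 3 + 701 = 704)
q(x) = 0 (q(x) = 0*x = 0)
p(c) + q(-528) = -35 + 0 = -35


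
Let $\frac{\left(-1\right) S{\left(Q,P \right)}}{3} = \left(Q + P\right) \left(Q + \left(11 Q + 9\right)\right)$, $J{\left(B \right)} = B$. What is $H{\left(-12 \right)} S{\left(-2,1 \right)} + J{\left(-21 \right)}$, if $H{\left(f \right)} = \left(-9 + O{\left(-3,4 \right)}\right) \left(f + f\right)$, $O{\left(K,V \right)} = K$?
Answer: $-12981$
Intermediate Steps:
$S{\left(Q,P \right)} = - 3 \left(9 + 12 Q\right) \left(P + Q\right)$ ($S{\left(Q,P \right)} = - 3 \left(Q + P\right) \left(Q + \left(11 Q + 9\right)\right) = - 3 \left(P + Q\right) \left(Q + \left(9 + 11 Q\right)\right) = - 3 \left(P + Q\right) \left(9 + 12 Q\right) = - 3 \left(9 + 12 Q\right) \left(P + Q\right)$)
$H{\left(f \right)} = - 24 f$ ($H{\left(f \right)} = \left(-9 - 3\right) \left(f + f\right) = - 12 \cdot 2 f = - 24 f$)
$H{\left(-12 \right)} S{\left(-2,1 \right)} + J{\left(-21 \right)} = \left(-24\right) \left(-12\right) \left(- 36 \left(-2\right)^{2} - 27 - -54 - 36 \left(-2\right)\right) - 21 = 288 \left(\left(-36\right) 4 - 27 + 54 + 72\right) - 21 = 288 \left(-144 - 27 + 54 + 72\right) - 21 = 288 \left(-45\right) - 21 = -12960 - 21 = -12981$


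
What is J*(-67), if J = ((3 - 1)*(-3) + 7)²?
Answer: -67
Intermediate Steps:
J = 1 (J = (2*(-3) + 7)² = (-6 + 7)² = 1² = 1)
J*(-67) = 1*(-67) = -67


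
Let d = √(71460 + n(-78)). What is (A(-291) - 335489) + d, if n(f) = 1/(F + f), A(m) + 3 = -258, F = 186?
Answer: -335750 + √23153043/18 ≈ -3.3548e+5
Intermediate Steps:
A(m) = -261 (A(m) = -3 - 258 = -261)
n(f) = 1/(186 + f)
d = √23153043/18 (d = √(71460 + 1/(186 - 78)) = √(71460 + 1/108) = √(7717681/108) = √23153043/18 ≈ 267.32)
(A(-291) - 335489) + d = (-261 - 335489) + √23153043/18 = -335750 + √23153043/18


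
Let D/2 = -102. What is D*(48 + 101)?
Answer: -30396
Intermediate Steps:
D = -204 (D = 2*(-102) = -204)
D*(48 + 101) = -204*(48 + 101) = -204*149 = -30396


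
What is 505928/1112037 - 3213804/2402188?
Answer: -589633697071/667830484239 ≈ -0.88291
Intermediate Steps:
505928/1112037 - 3213804/2402188 = 505928*(1/1112037) - 3213804*1/2402188 = 505928/1112037 - 803451/600547 = -589633697071/667830484239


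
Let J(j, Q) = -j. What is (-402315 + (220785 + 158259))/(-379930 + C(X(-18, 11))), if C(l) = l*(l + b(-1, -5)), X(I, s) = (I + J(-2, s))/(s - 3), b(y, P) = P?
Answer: 23271/379916 ≈ 0.061253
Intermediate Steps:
X(I, s) = (2 + I)/(-3 + s) (X(I, s) = (I - 1*(-2))/(s - 3) = (I + 2)/(-3 + s) = (2 + I)/(-3 + s))
C(l) = l*(-5 + l) (C(l) = l*(l - 5) = l*(-5 + l))
(-402315 + (220785 + 158259))/(-379930 + C(X(-18, 11))) = (-402315 + (220785 + 158259))/(-379930 + ((2 - 18)/(-3 + 11))*(-5 + (2 - 18)/(-3 + 11))) = (-402315 + 379044)/(-379930 + (-16/8)*(-5 - 16/8)) = -23271/(-379930 + ((⅛)*(-16))*(-5 + (⅛)*(-16))) = -23271/(-379930 - 2*(-5 - 2)) = -23271/(-379930 - 2*(-7)) = -23271/(-379930 + 14) = -23271/(-379916) = -23271*(-1/379916) = 23271/379916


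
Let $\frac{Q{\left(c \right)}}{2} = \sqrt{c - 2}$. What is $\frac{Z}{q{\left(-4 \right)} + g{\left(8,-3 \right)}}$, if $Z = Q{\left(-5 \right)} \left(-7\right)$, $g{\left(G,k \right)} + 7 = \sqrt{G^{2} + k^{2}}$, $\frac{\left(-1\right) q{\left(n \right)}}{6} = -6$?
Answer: $- \frac{203 i \sqrt{7}}{384} + \frac{7 i \sqrt{511}}{384} \approx - 0.98659 i$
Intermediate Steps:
$Q{\left(c \right)} = 2 \sqrt{-2 + c}$ ($Q{\left(c \right)} = 2 \sqrt{c - 2} = 2 \sqrt{-2 + c}$)
$q{\left(n \right)} = 36$ ($q{\left(n \right)} = \left(-6\right) \left(-6\right) = 36$)
$g{\left(G,k \right)} = -7 + \sqrt{G^{2} + k^{2}}$
$Z = - 14 i \sqrt{7}$ ($Z = 2 \sqrt{-2 - 5} \left(-7\right) = 2 \sqrt{-7} \left(-7\right) = 2 i \sqrt{7} \left(-7\right) = - 14 i \sqrt{7} \approx - 37.041 i$)
$\frac{Z}{q{\left(-4 \right)} + g{\left(8,-3 \right)}} = \frac{\left(-14\right) i \sqrt{7}}{36 - \left(7 - \sqrt{8^{2} + \left(-3\right)^{2}}\right)} = \frac{\left(-14\right) i \sqrt{7}}{36 - \left(7 - \sqrt{64 + 9}\right)} = \frac{\left(-14\right) i \sqrt{7}}{36 - \left(7 - \sqrt{73}\right)} = \frac{\left(-14\right) i \sqrt{7}}{29 + \sqrt{73}} = - \frac{14 i \sqrt{7}}{29 + \sqrt{73}}$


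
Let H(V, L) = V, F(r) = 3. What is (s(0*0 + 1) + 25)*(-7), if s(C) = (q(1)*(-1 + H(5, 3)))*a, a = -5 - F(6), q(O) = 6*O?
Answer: 1169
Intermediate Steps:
a = -8 (a = -5 - 1*3 = -5 - 3 = -8)
s(C) = -192 (s(C) = ((6*1)*(-1 + 5))*(-8) = (6*4)*(-8) = 24*(-8) = -192)
(s(0*0 + 1) + 25)*(-7) = (-192 + 25)*(-7) = -167*(-7) = 1169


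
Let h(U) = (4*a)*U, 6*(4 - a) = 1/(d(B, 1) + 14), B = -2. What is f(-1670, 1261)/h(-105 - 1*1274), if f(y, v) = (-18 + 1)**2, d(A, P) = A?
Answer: -5202/395773 ≈ -0.013144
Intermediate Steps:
a = 287/72 (a = 4 - 1/(6*(-2 + 14)) = 4 - 1/6/12 = 4 - 1/6*1/12 = 4 - 1/72 = 287/72 ≈ 3.9861)
f(y, v) = 289 (f(y, v) = (-17)**2 = 289)
h(U) = 287*U/18 (h(U) = (4*(287/72))*U = 287*U/18)
f(-1670, 1261)/h(-105 - 1*1274) = 289/((287*(-105 - 1*1274)/18)) = 289/((287*(-105 - 1274)/18)) = 289/(((287/18)*(-1379))) = 289/(-395773/18) = 289*(-18/395773) = -5202/395773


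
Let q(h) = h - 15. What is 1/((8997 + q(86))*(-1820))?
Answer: -1/16503760 ≈ -6.0592e-8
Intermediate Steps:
q(h) = -15 + h
1/((8997 + q(86))*(-1820)) = 1/((8997 + (-15 + 86))*(-1820)) = -1/1820/(8997 + 71) = -1/1820/9068 = (1/9068)*(-1/1820) = -1/16503760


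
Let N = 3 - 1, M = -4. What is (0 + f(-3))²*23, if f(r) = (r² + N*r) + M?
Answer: 23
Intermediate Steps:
N = 2
f(r) = -4 + r² + 2*r (f(r) = (r² + 2*r) - 4 = -4 + r² + 2*r)
(0 + f(-3))²*23 = (0 + (-4 + (-3)² + 2*(-3)))²*23 = (0 + (-4 + 9 - 6))²*23 = (0 - 1)²*23 = (-1)²*23 = 1*23 = 23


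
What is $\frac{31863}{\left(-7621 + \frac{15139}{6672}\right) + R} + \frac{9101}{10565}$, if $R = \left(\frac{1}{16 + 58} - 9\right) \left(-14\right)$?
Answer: $- \frac{66268055806739}{19542421126165} \approx -3.391$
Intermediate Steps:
$R = \frac{4655}{37}$ ($R = \left(\frac{1}{74} - 9\right) \left(-14\right) = \left(- \frac{665}{74}\right) \left(-14\right) = \frac{4655}{37} \approx 125.81$)
$\frac{31863}{\left(-7621 + \frac{15139}{6672}\right) + R} + \frac{9101}{10565} = \frac{31863}{\left(-7621 + \frac{15139}{6672}\right) + \frac{4655}{37}} + \frac{9101}{10565} = \frac{31863}{- \frac{50832173}{6672} + \frac{4655}{37}} + \frac{9101}{10565} = \frac{31863}{- \frac{1849732241}{246864}} + \frac{9101}{10565} = 31863 \left(- \frac{246864}{1849732241}\right) + \frac{9101}{10565} = - \frac{7865827632}{1849732241} + \frac{9101}{10565} = - \frac{66268055806739}{19542421126165}$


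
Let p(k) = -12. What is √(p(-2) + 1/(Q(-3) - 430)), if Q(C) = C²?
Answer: I*√2127313/421 ≈ 3.4644*I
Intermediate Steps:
√(p(-2) + 1/(Q(-3) - 430)) = √(-12 + 1/((-3)² - 430)) = √(-12 + 1/(9 - 430)) = √(-12 + 1/(-421)) = √(-12 - 1/421) = √(-5053/421) = I*√2127313/421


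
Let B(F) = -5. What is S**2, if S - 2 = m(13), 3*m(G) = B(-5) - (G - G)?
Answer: 1/9 ≈ 0.11111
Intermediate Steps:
m(G) = -5/3 (m(G) = (-5 - (G - G))/3 = (-5 - 1*0)/3 = (-5 + 0)/3 = (1/3)*(-5) = -5/3)
S = 1/3 (S = 2 - 5/3 = 1/3 ≈ 0.33333)
S**2 = (1/3)**2 = 1/9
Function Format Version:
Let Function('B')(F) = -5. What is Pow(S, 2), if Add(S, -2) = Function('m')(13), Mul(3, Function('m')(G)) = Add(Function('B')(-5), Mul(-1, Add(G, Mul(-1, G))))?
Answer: Rational(1, 9) ≈ 0.11111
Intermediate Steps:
Function('m')(G) = Rational(-5, 3) (Function('m')(G) = Mul(Rational(1, 3), Add(-5, Mul(-1, Add(G, Mul(-1, G))))) = Mul(Rational(1, 3), Add(-5, Mul(-1, 0))) = Mul(Rational(1, 3), Add(-5, 0)) = Mul(Rational(1, 3), -5) = Rational(-5, 3))
S = Rational(1, 3) (S = Add(2, Rational(-5, 3)) = Rational(1, 3) ≈ 0.33333)
Pow(S, 2) = Pow(Rational(1, 3), 2) = Rational(1, 9)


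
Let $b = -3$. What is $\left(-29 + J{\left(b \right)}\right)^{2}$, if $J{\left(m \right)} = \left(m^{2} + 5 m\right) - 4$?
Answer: $1521$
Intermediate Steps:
$J{\left(m \right)} = -4 + m^{2} + 5 m$
$\left(-29 + J{\left(b \right)}\right)^{2} = \left(-29 + \left(-4 + \left(-3\right)^{2} + 5 \left(-3\right)\right)\right)^{2} = \left(-29 - 10\right)^{2} = \left(-39\right)^{2} = 1521$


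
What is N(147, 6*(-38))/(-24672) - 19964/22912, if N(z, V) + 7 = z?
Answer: -3873121/4416288 ≈ -0.87701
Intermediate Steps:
N(z, V) = -7 + z
N(147, 6*(-38))/(-24672) - 19964/22912 = (-7 + 147)/(-24672) - 19964/22912 = 140*(-1/24672) - 19964*1/22912 = -35/6168 - 4991/5728 = -3873121/4416288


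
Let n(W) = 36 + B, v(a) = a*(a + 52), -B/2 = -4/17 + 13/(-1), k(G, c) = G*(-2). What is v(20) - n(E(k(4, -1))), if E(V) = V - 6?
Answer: 23418/17 ≈ 1377.5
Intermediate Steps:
k(G, c) = -2*G
B = 450/17 (B = -2*(-4/17 + 13/(-1)) = -2*(-4*1/17 + 13*(-1)) = -2*(-4/17 - 13) = -2*(-225/17) = 450/17 ≈ 26.471)
v(a) = a*(52 + a)
E(V) = -6 + V
n(W) = 1062/17 (n(W) = 36 + 450/17 = 1062/17)
v(20) - n(E(k(4, -1))) = 20*(52 + 20) - 1*1062/17 = 20*72 - 1062/17 = 1440 - 1062/17 = 23418/17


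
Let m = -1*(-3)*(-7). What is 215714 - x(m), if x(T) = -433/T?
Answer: 4529561/21 ≈ 2.1569e+5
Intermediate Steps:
m = -21 (m = 3*(-7) = -21)
215714 - x(m) = 215714 - (-433)/(-21) = 215714 - (-433)*(-1)/21 = 215714 - 1*433/21 = 215714 - 433/21 = 4529561/21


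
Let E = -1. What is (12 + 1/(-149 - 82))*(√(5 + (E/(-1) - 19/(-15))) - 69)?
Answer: -63733/77 + 2771*√1635/3465 ≈ -795.37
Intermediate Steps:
(12 + 1/(-149 - 82))*(√(5 + (E/(-1) - 19/(-15))) - 69) = (12 + 1/(-149 - 82))*(√(5 + (-1/(-1) - 19/(-15))) - 69) = (12 + 1/(-231))*(√(5 + (-1*(-1) - 19*(-1/15))) - 69) = (12 - 1/231)*(√(5 + (1 + 19/15)) - 69) = 2771*(√(5 + 34/15) - 69)/231 = 2771*(√(109/15) - 69)/231 = 2771*(√1635/15 - 69)/231 = 2771*(-69 + √1635/15)/231 = -63733/77 + 2771*√1635/3465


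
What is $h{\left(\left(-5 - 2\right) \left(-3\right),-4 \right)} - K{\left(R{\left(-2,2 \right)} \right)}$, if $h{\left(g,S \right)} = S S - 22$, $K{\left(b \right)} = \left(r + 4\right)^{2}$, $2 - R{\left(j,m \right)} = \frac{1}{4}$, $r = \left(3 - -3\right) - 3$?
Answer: $-55$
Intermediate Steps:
$r = 3$ ($r = \left(3 + 3\right) - 3 = 6 - 3 = 3$)
$R{\left(j,m \right)} = \frac{7}{4}$ ($R{\left(j,m \right)} = 2 - \frac{1}{4} = \frac{7}{4}$)
$K{\left(b \right)} = 49$ ($K{\left(b \right)} = \left(3 + 4\right)^{2} = 7^{2} = 49$)
$h{\left(g,S \right)} = -22 + S^{2}$ ($h{\left(g,S \right)} = S^{2} - 22 = -22 + S^{2}$)
$h{\left(\left(-5 - 2\right) \left(-3\right),-4 \right)} - K{\left(R{\left(-2,2 \right)} \right)} = \left(-22 + \left(-4\right)^{2}\right) - 49 = \left(-22 + 16\right) - 49 = -6 - 49 = -55$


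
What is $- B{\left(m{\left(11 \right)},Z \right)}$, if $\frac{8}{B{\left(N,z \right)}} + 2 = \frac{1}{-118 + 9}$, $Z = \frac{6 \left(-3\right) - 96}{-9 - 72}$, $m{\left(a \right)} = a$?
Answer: $\frac{872}{219} \approx 3.9817$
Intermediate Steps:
$Z = \frac{38}{27}$ ($Z = \frac{-18 - 96}{-81} = \left(-114\right) \left(- \frac{1}{81}\right) = \frac{38}{27} \approx 1.4074$)
$B{\left(N,z \right)} = - \frac{872}{219}$ ($B{\left(N,z \right)} = \frac{8}{-2 + \frac{1}{-118 + 9}} = \frac{8}{-2 + \frac{1}{-109}} = \frac{8}{-2 - \frac{1}{109}} = \frac{8}{- \frac{219}{109}} = 8 \left(- \frac{109}{219}\right) = - \frac{872}{219}$)
$- B{\left(m{\left(11 \right)},Z \right)} = \left(-1\right) \left(- \frac{872}{219}\right) = \frac{872}{219}$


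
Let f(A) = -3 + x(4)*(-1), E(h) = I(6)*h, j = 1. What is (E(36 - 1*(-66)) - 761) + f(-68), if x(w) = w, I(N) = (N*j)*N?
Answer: 2904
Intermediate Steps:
I(N) = N² (I(N) = (N*1)*N = N*N = N²)
E(h) = 36*h (E(h) = 6²*h = 36*h)
f(A) = -7 (f(A) = -3 + 4*(-1) = -3 - 4 = -7)
(E(36 - 1*(-66)) - 761) + f(-68) = (36*(36 - 1*(-66)) - 761) - 7 = (36*(36 + 66) - 761) - 7 = (36*102 - 761) - 7 = (3672 - 761) - 7 = 2911 - 7 = 2904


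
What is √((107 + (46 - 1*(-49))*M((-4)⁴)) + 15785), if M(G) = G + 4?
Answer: 4*√2537 ≈ 201.47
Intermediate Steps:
M(G) = 4 + G
√((107 + (46 - 1*(-49))*M((-4)⁴)) + 15785) = √((107 + (46 - 1*(-49))*(4 + (-4)⁴)) + 15785) = √((107 + (46 + 49)*(4 + 256)) + 15785) = √((107 + 95*260) + 15785) = √((107 + 24700) + 15785) = √(24807 + 15785) = √40592 = 4*√2537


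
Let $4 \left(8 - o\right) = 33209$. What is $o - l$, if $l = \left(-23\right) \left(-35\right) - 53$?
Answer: $- \frac{36185}{4} \approx -9046.3$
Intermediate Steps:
$l = 752$ ($l = 805 - 53 = 752$)
$o = - \frac{33177}{4}$ ($o = 8 - \frac{33209}{4} = - \frac{33177}{4} \approx -8294.3$)
$o - l = - \frac{33177}{4} - 752 = - \frac{36185}{4}$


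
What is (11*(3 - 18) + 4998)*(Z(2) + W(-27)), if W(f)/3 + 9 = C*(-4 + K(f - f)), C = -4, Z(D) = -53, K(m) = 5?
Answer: -444636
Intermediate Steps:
W(f) = -39 (W(f) = -27 + 3*(-4*(-4 + 5)) = -27 + 3*(-4*1) = -27 + 3*(-4) = -27 - 12 = -39)
(11*(3 - 18) + 4998)*(Z(2) + W(-27)) = (11*(3 - 18) + 4998)*(-53 - 39) = (11*(-15) + 4998)*(-92) = (-165 + 4998)*(-92) = 4833*(-92) = -444636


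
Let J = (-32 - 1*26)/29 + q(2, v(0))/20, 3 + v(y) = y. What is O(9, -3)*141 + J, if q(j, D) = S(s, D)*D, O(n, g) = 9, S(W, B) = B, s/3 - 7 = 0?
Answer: 25349/20 ≈ 1267.4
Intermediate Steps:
s = 21 (s = 21 + 3*0 = 21 + 0 = 21)
v(y) = -3 + y
q(j, D) = D² (q(j, D) = D*D = D²)
J = -31/20 (J = (-32 - 1*26)/29 + (-3 + 0)²/20 = (-32 - 26)*(1/29) + (-3)²*(1/20) = -58*1/29 + 9*(1/20) = -2 + 9/20 = -31/20 ≈ -1.5500)
O(9, -3)*141 + J = 9*141 - 31/20 = 1269 - 31/20 = 25349/20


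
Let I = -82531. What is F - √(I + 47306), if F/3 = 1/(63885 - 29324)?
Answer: 3/34561 - 5*I*√1409 ≈ 8.6803e-5 - 187.68*I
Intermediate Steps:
F = 3/34561 (F = 3/(63885 - 29324) = 3/34561 ≈ 8.6803e-5)
F - √(I + 47306) = 3/34561 - √(-82531 + 47306) = 3/34561 - √(-35225) = 3/34561 - 5*I*√1409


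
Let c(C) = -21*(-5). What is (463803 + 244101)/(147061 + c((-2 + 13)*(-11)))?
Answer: 353952/73583 ≈ 4.8102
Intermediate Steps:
c(C) = 105
(463803 + 244101)/(147061 + c((-2 + 13)*(-11))) = (463803 + 244101)/(147061 + 105) = 707904/147166 = 707904*(1/147166) = 353952/73583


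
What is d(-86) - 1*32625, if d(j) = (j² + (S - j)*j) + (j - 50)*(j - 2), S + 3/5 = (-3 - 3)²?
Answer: -118507/5 ≈ -23701.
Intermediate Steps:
S = 177/5 (S = -⅗ + (-3 - 3)² = -⅗ + (-6)² = -⅗ + 36 = 177/5 ≈ 35.400)
d(j) = j² + j*(177/5 - j) + (-50 + j)*(-2 + j) (d(j) = (j² + (177/5 - j)*j) + (j - 50)*(j - 2) = (j² + j*(177/5 - j)) + (-50 + j)*(-2 + j) = j² + j*(177/5 - j) + (-50 + j)*(-2 + j))
d(-86) - 1*32625 = (100 + (-86)² - 83/5*(-86)) - 1*32625 = (100 + 7396 + 7138/5) - 32625 = 44618/5 - 32625 = -118507/5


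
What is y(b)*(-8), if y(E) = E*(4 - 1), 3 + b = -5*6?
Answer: 792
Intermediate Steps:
b = -33 (b = -3 - 5*6 = -3 - 30 = -33)
y(E) = 3*E (y(E) = E*3 = 3*E)
y(b)*(-8) = (3*(-33))*(-8) = -99*(-8) = 792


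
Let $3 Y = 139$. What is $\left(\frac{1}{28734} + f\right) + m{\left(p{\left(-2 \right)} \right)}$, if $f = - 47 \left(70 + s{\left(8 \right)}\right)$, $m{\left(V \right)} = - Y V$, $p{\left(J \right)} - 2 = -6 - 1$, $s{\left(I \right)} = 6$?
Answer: $- \frac{95981137}{28734} \approx -3340.3$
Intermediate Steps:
$p{\left(J \right)} = -5$ ($p{\left(J \right)} = 2 - 7 = -5$)
$Y = \frac{139}{3}$ ($Y = \frac{1}{3} \cdot 139 = \frac{139}{3} \approx 46.333$)
$m{\left(V \right)} = - \frac{139 V}{3}$ ($m{\left(V \right)} = \left(-1\right) \frac{139}{3} V = - \frac{139 V}{3}$)
$f = -3572$ ($f = - 47 \left(70 + 6\right) = \left(-47\right) 76 = -3572$)
$\left(\frac{1}{28734} + f\right) + m{\left(p{\left(-2 \right)} \right)} = \left(\frac{1}{28734} - 3572\right) - - \frac{695}{3} = \left(\frac{1}{28734} - 3572\right) + \frac{695}{3} = - \frac{102637847}{28734} + \frac{695}{3} = - \frac{95981137}{28734}$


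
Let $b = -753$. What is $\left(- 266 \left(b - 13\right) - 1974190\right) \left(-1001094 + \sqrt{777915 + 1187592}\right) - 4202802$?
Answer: $1772366651994 - 1770434 \sqrt{1965507} \approx 1.7699 \cdot 10^{12}$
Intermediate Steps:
$\left(- 266 \left(b - 13\right) - 1974190\right) \left(-1001094 + \sqrt{777915 + 1187592}\right) - 4202802 = \left(- 266 \left(-753 - 13\right) - 1974190\right) \left(-1001094 + \sqrt{777915 + 1187592}\right) - 4202802 = \left(\left(-266\right) \left(-766\right) - 1974190\right) \left(-1001094 + \sqrt{1965507}\right) - 4202802 = \left(203756 - 1974190\right) \left(-1001094 + \sqrt{1965507}\right) - 4202802 = - 1770434 \left(-1001094 + \sqrt{1965507}\right) - 4202802 = \left(1772370854796 - 1770434 \sqrt{1965507}\right) - 4202802 = 1772366651994 - 1770434 \sqrt{1965507}$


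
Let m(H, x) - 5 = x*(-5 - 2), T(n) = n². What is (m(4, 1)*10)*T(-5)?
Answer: -500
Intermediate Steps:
m(H, x) = 5 - 7*x (m(H, x) = 5 + x*(-5 - 2) = 5 + x*(-7) = 5 - 7*x)
(m(4, 1)*10)*T(-5) = ((5 - 7*1)*10)*(-5)² = ((5 - 7)*10)*25 = -2*10*25 = -20*25 = -500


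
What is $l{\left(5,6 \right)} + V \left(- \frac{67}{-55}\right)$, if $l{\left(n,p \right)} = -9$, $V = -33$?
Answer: $- \frac{246}{5} \approx -49.2$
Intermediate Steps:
$l{\left(5,6 \right)} + V \left(- \frac{67}{-55}\right) = -9 - 33 \left(- \frac{67}{-55}\right) = -9 - 33 \left(\left(-67\right) \left(- \frac{1}{55}\right)\right) = -9 - \frac{201}{5} = - \frac{246}{5}$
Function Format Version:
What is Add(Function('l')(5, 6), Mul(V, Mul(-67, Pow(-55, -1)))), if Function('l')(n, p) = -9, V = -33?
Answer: Rational(-246, 5) ≈ -49.200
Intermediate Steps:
Add(Function('l')(5, 6), Mul(V, Mul(-67, Pow(-55, -1)))) = Add(-9, Mul(-33, Mul(-67, Pow(-55, -1)))) = Add(-9, Mul(-33, Mul(-67, Rational(-1, 55)))) = Add(-9, Mul(-33, Rational(67, 55))) = Add(-9, Rational(-201, 5)) = Rational(-246, 5)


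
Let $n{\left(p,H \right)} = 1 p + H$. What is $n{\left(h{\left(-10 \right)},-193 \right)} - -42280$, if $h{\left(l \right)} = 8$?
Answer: $42095$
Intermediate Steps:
$n{\left(p,H \right)} = H + p$ ($n{\left(p,H \right)} = p + H = H + p$)
$n{\left(h{\left(-10 \right)},-193 \right)} - -42280 = \left(-193 + 8\right) - -42280 = -185 + 42280 = 42095$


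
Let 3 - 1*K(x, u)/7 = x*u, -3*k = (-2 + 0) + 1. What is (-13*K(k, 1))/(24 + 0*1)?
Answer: -91/9 ≈ -10.111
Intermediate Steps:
k = 1/3 (k = -((-2 + 0) + 1)/3 = -(-2 + 1)/3 = -1/3*(-1) = 1/3 ≈ 0.33333)
K(x, u) = 21 - 7*u*x (K(x, u) = 21 - 7*x*u = 21 - 7*u*x)
(-13*K(k, 1))/(24 + 0*1) = (-13*(21 - 7*1*1/3))/(24 + 0*1) = (-13*(21 - 7/3))/(24 + 0) = -13*56/3/24 = -728/3*1/24 = -91/9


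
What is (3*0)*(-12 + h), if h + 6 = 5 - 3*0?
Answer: 0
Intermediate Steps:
h = -1 (h = -6 + (5 - 3*0) = -6 + (5 + 0) = -6 + 5 = -1)
(3*0)*(-12 + h) = (3*0)*(-12 - 1) = 0*(-13) = 0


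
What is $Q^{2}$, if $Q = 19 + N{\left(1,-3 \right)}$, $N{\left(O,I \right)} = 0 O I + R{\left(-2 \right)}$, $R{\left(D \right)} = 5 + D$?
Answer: $484$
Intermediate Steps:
$N{\left(O,I \right)} = 3$ ($N{\left(O,I \right)} = 0 O I + \left(5 - 2\right) = 0 I + 3 = 0 + 3 = 3$)
$Q = 22$ ($Q = 19 + 3 = 22$)
$Q^{2} = 22^{2} = 484$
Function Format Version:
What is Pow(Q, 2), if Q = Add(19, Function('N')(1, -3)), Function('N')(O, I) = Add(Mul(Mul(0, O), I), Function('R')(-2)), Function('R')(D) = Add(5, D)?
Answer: 484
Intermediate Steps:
Function('N')(O, I) = 3 (Function('N')(O, I) = Add(Mul(Mul(0, O), I), Add(5, -2)) = Add(Mul(0, I), 3) = Add(0, 3) = 3)
Q = 22 (Q = Add(19, 3) = 22)
Pow(Q, 2) = Pow(22, 2) = 484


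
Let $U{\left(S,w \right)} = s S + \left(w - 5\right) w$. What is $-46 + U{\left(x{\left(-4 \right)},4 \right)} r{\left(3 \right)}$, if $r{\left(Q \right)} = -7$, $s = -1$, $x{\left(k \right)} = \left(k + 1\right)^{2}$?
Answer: $45$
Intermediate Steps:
$x{\left(k \right)} = \left(1 + k\right)^{2}$
$U{\left(S,w \right)} = - S + w \left(-5 + w\right)$ ($U{\left(S,w \right)} = - S + \left(w - 5\right) w = - S + \left(-5 + w\right) w = - S + w \left(-5 + w\right)$)
$-46 + U{\left(x{\left(-4 \right)},4 \right)} r{\left(3 \right)} = -46 + \left(4^{2} - \left(1 - 4\right)^{2} - 20\right) \left(-7\right) = -46 + \left(16 - \left(-3\right)^{2} - 20\right) \left(-7\right) = -46 + \left(16 - 9 - 20\right) \left(-7\right) = -46 - -91 = -46 + 91 = 45$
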